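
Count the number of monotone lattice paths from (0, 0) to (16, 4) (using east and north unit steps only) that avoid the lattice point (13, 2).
Number of paths = 3795

Total paths from (0, 0) to (16, 4): C(20, 16) = 4845. Paths through (13, 2): (paths (0, 0) → (13, 2)) × (paths (13, 2) → (16, 4)) = C(15, 13) · C(5, 3) = 105 · 10 = 1050. Avoidance count = 4845 − 1050 = 3795.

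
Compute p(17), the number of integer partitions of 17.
p(17) = 297

Compute p(n) via the recurrence p(n, m) = p(n, m−1) + p(n−m, m), where p(n, m) counts partitions of n with all parts ≤ m and p(n) = p(n, n). The base cases are p(0, m) = 1 and p(n, 0) = 0 for n > 0. Filling the table yields p(17) = 297. (Euler's pentagonal recurrence is an alternative.)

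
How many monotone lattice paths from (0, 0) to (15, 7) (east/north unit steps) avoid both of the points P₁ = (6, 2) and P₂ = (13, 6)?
Number of paths = 60812

Inclusion–exclusion. Total paths: C(22, 15) = 170544. Through P₁: C(8, 6)·C(14, 9) = 56056. Through P₂: C(19, 13)·C(3, 2) = 81396. Since P₁ is strictly southwest of P₂, a monotone path through both must visit P₁ then P₂; paths through both = C(8, 6)·C(11, 7)·C(3, 2) = 27720. Avoid both = 170544 − 56056 − 81396 + 27720 = 60812.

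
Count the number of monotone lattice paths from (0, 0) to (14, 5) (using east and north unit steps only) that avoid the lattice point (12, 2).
Number of paths = 10718

Total paths from (0, 0) to (14, 5): C(19, 14) = 11628. Paths through (12, 2): (paths (0, 0) → (12, 2)) × (paths (12, 2) → (14, 5)) = C(14, 12) · C(5, 2) = 91 · 10 = 910. Avoidance count = 11628 − 910 = 10718.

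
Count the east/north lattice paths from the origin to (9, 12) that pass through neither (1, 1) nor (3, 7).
Number of paths = 113198

Inclusion–exclusion. Total paths: C(21, 9) = 293930. Through P₁: C(2, 1)·C(19, 8) = 151164. Through P₂: C(10, 3)·C(11, 6) = 55440. Since P₁ is strictly southwest of P₂, a monotone path through both must visit P₁ then P₂; paths through both = C(2, 1)·C(8, 2)·C(11, 6) = 25872. Avoid both = 293930 − 151164 − 55440 + 25872 = 113198.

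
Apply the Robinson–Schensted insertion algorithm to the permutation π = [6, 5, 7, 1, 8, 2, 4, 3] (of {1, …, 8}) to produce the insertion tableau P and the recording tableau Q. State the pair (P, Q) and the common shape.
P = [1, 2, 3] / [4, 7, 8] / [5] / [6];  Q = [1, 3, 5] / [2, 6, 7] / [4] / [8];  common shape = (3, 3, 1, 1)

Row-insert the values π_1, π_2, … into P one at a time, bumping the leftmost entry strictly greater than the inserted value down to the next row. The recording tableau Q records, in position (i, j), the step at which that cell was added to P.
  Insert 6 (step 1): P = [6];  Q = [1]
  Insert 5 (step 2): P = [5] / [6];  Q = [1] / [2]
  Insert 7 (step 3): P = [5, 7] / [6];  Q = [1, 3] / [2]
  Insert 1 (step 4): P = [1, 7] / [5] / [6];  Q = [1, 3] / [2] / [4]
  Insert 8 (step 5): P = [1, 7, 8] / [5] / [6];  Q = [1, 3, 5] / [2] / [4]
  Insert 2 (step 6): P = [1, 2, 8] / [5, 7] / [6];  Q = [1, 3, 5] / [2, 6] / [4]
  Insert 4 (step 7): P = [1, 2, 4] / [5, 7, 8] / [6];  Q = [1, 3, 5] / [2, 6, 7] / [4]
  Insert 3 (step 8): P = [1, 2, 3] / [4, 7, 8] / [5] / [6];  Q = [1, 3, 5] / [2, 6, 7] / [4] / [8]
Final shape: (3, 3, 1, 1).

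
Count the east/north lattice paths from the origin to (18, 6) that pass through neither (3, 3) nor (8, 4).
Number of paths = 93526

Inclusion–exclusion. Total paths: C(24, 18) = 134596. Through P₁: C(6, 3)·C(18, 15) = 16320. Through P₂: C(12, 8)·C(12, 10) = 32670. Since P₁ is strictly southwest of P₂, a monotone path through both must visit P₁ then P₂; paths through both = C(6, 3)·C(6, 5)·C(12, 10) = 7920. Avoid both = 134596 − 16320 − 32670 + 7920 = 93526.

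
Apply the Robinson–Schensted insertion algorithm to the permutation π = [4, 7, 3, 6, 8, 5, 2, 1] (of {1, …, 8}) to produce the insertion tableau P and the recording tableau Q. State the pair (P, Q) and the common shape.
P = [1, 5, 8] / [2, 6] / [3] / [4] / [7];  Q = [1, 2, 5] / [3, 4] / [6] / [7] / [8];  common shape = (3, 2, 1, 1, 1)

Row-insert the values π_1, π_2, … into P one at a time, bumping the leftmost entry strictly greater than the inserted value down to the next row. The recording tableau Q records, in position (i, j), the step at which that cell was added to P.
  Insert 4 (step 1): P = [4];  Q = [1]
  Insert 7 (step 2): P = [4, 7];  Q = [1, 2]
  Insert 3 (step 3): P = [3, 7] / [4];  Q = [1, 2] / [3]
  Insert 6 (step 4): P = [3, 6] / [4, 7];  Q = [1, 2] / [3, 4]
  Insert 8 (step 5): P = [3, 6, 8] / [4, 7];  Q = [1, 2, 5] / [3, 4]
  Insert 5 (step 6): P = [3, 5, 8] / [4, 6] / [7];  Q = [1, 2, 5] / [3, 4] / [6]
  Insert 2 (step 7): P = [2, 5, 8] / [3, 6] / [4] / [7];  Q = [1, 2, 5] / [3, 4] / [6] / [7]
  Insert 1 (step 8): P = [1, 5, 8] / [2, 6] / [3] / [4] / [7];  Q = [1, 2, 5] / [3, 4] / [6] / [7] / [8]
Final shape: (3, 2, 1, 1, 1).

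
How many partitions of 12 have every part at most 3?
p(12, parts ≤ 3) = 19

Partitions of 12 with all parts ≤ 3: 3+3+3+3, 3+3+3+2+1, 3+3+3+1+1+1, 3+3+2+2+2, 3+3+2+2+1+1, 3+3+2+1+1+1+1, 3+3+1+1+1+1+1+1, 3+2+2+2+2+1, 3+2+2+2+1+1+1, 3+2+2+1+1+1+1+1, 3+2+1+1+1+1+1+1+1, 3+1+1+1+1+1+1+1+1+1, 2+2+2+2+2+2, 2+2+2+2+2+1+1, 2+2+2+2+1+1+1+1, 2+2+2+1+1+1+1+1+1, 2+2+1+1+1+1+1+1+1+1, 2+1+1+1+1+1+1+1+1+1+1, 1+1+1+1+1+1+1+1+1+1+1+1. Count = 19.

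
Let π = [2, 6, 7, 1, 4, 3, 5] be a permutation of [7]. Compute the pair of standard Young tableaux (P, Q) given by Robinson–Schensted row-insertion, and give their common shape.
P = [1, 3, 5] / [2, 4, 7] / [6];  Q = [1, 2, 3] / [4, 5, 7] / [6];  common shape = (3, 3, 1)

Row-insert the values π_1, π_2, … into P one at a time, bumping the leftmost entry strictly greater than the inserted value down to the next row. The recording tableau Q records, in position (i, j), the step at which that cell was added to P.
  Insert 2 (step 1): P = [2];  Q = [1]
  Insert 6 (step 2): P = [2, 6];  Q = [1, 2]
  Insert 7 (step 3): P = [2, 6, 7];  Q = [1, 2, 3]
  Insert 1 (step 4): P = [1, 6, 7] / [2];  Q = [1, 2, 3] / [4]
  Insert 4 (step 5): P = [1, 4, 7] / [2, 6];  Q = [1, 2, 3] / [4, 5]
  Insert 3 (step 6): P = [1, 3, 7] / [2, 4] / [6];  Q = [1, 2, 3] / [4, 5] / [6]
  Insert 5 (step 7): P = [1, 3, 5] / [2, 4, 7] / [6];  Q = [1, 2, 3] / [4, 5, 7] / [6]
Final shape: (3, 3, 1).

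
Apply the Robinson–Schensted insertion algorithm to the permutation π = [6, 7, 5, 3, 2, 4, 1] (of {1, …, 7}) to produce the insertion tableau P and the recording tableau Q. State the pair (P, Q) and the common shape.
P = [1, 4] / [2, 7] / [3] / [5] / [6];  Q = [1, 2] / [3, 6] / [4] / [5] / [7];  common shape = (2, 2, 1, 1, 1)

Row-insert the values π_1, π_2, … into P one at a time, bumping the leftmost entry strictly greater than the inserted value down to the next row. The recording tableau Q records, in position (i, j), the step at which that cell was added to P.
  Insert 6 (step 1): P = [6];  Q = [1]
  Insert 7 (step 2): P = [6, 7];  Q = [1, 2]
  Insert 5 (step 3): P = [5, 7] / [6];  Q = [1, 2] / [3]
  Insert 3 (step 4): P = [3, 7] / [5] / [6];  Q = [1, 2] / [3] / [4]
  Insert 2 (step 5): P = [2, 7] / [3] / [5] / [6];  Q = [1, 2] / [3] / [4] / [5]
  Insert 4 (step 6): P = [2, 4] / [3, 7] / [5] / [6];  Q = [1, 2] / [3, 6] / [4] / [5]
  Insert 1 (step 7): P = [1, 4] / [2, 7] / [3] / [5] / [6];  Q = [1, 2] / [3, 6] / [4] / [5] / [7]
Final shape: (2, 2, 1, 1, 1).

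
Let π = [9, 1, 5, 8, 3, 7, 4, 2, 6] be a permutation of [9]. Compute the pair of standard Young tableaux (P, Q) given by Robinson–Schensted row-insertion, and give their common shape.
P = [1, 2, 4, 6] / [3, 7] / [5] / [8] / [9];  Q = [1, 3, 4, 9] / [2, 6] / [5] / [7] / [8];  common shape = (4, 2, 1, 1, 1)

Row-insert the values π_1, π_2, … into P one at a time, bumping the leftmost entry strictly greater than the inserted value down to the next row. The recording tableau Q records, in position (i, j), the step at which that cell was added to P.
  Insert 9 (step 1): P = [9];  Q = [1]
  Insert 1 (step 2): P = [1] / [9];  Q = [1] / [2]
  Insert 5 (step 3): P = [1, 5] / [9];  Q = [1, 3] / [2]
  Insert 8 (step 4): P = [1, 5, 8] / [9];  Q = [1, 3, 4] / [2]
  Insert 3 (step 5): P = [1, 3, 8] / [5] / [9];  Q = [1, 3, 4] / [2] / [5]
  Insert 7 (step 6): P = [1, 3, 7] / [5, 8] / [9];  Q = [1, 3, 4] / [2, 6] / [5]
  Insert 4 (step 7): P = [1, 3, 4] / [5, 7] / [8] / [9];  Q = [1, 3, 4] / [2, 6] / [5] / [7]
  Insert 2 (step 8): P = [1, 2, 4] / [3, 7] / [5] / [8] / [9];  Q = [1, 3, 4] / [2, 6] / [5] / [7] / [8]
  Insert 6 (step 9): P = [1, 2, 4, 6] / [3, 7] / [5] / [8] / [9];  Q = [1, 3, 4, 9] / [2, 6] / [5] / [7] / [8]
Final shape: (4, 2, 1, 1, 1).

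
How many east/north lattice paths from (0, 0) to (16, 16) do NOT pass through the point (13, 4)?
Number of paths = 599997490

Total paths from (0, 0) to (16, 16): C(32, 16) = 601080390. Paths through (13, 4): (paths (0, 0) → (13, 4)) × (paths (13, 4) → (16, 16)) = C(17, 13) · C(15, 3) = 2380 · 455 = 1082900. Avoidance count = 601080390 − 1082900 = 599997490.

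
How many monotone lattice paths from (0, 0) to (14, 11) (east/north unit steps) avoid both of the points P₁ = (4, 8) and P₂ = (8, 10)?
Number of paths = 4061499

Inclusion–exclusion. Total paths: C(25, 14) = 4457400. Through P₁: C(12, 4)·C(13, 10) = 141570. Through P₂: C(18, 8)·C(7, 6) = 306306. Since P₁ is strictly southwest of P₂, a monotone path through both must visit P₁ then P₂; paths through both = C(12, 4)·C(6, 4)·C(7, 6) = 51975. Avoid both = 4457400 − 141570 − 306306 + 51975 = 4061499.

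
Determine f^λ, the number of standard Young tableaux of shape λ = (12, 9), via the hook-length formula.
# SYT of shape (12, 9) = 90440

Hook-length formula: f^λ = n! / Π hook(c), product over all cells c of the Young diagram. For λ = (12, 9), n = 21 boxes. Hook lengths by row (left-to-right, top-to-bottom): [13, 12, 11, 10, 9, 8, 7, 6, 5, 3, 2, 1]; [9, 8, 7, 6, 5, 4, 3, 2, 1]. Product of hooks = 564915326976000. So f^λ = 21! / 564915326976000 = 51090942171709440000 / 564915326976000 = 90440.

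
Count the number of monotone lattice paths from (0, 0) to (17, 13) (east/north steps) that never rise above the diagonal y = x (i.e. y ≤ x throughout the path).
Number of paths = 33266625

By the reflection principle (André's argument), the number of monotone paths to (17, 13) with n ≤ m that never go above y = x is C(30, 17) − C(30, 18) = 119759850 − 86493225 = 33266625.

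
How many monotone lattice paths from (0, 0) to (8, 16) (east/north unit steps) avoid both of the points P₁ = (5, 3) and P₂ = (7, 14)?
Number of paths = 368375

Inclusion–exclusion. Total paths: C(24, 8) = 735471. Through P₁: C(8, 5)·C(16, 3) = 31360. Through P₂: C(21, 7)·C(3, 1) = 348840. Since P₁ is strictly southwest of P₂, a monotone path through both must visit P₁ then P₂; paths through both = C(8, 5)·C(13, 2)·C(3, 1) = 13104. Avoid both = 735471 − 31360 − 348840 + 13104 = 368375.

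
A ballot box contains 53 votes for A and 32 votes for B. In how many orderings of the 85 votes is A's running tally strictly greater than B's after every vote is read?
Strict-lead orderings = 61873866799697844988866

Total orderings of the 85 votes with 53 for A: C(85, 53) = 250441841808300801145410. By the Bertrand ballot formula (Cycle Lemma / reflection principle), the number of orderings in which A is strictly ahead of B throughout is (p − q)/(p + q) · C(p + q, p) = (53 − 32)/(53 + 32) · 250441841808300801145410 = 61873866799697844988866.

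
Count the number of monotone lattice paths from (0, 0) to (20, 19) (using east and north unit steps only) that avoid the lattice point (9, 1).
Number of paths = 68577291510

Total paths from (0, 0) to (20, 19): C(39, 20) = 68923264410. Paths through (9, 1): (paths (0, 0) → (9, 1)) × (paths (9, 1) → (20, 19)) = C(10, 9) · C(29, 11) = 10 · 34597290 = 345972900. Avoidance count = 68923264410 − 345972900 = 68577291510.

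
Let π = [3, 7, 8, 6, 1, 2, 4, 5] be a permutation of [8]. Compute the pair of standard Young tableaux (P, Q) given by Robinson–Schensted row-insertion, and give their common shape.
P = [1, 2, 4, 5] / [3, 6, 8] / [7];  Q = [1, 2, 3, 8] / [4, 6, 7] / [5];  common shape = (4, 3, 1)

Row-insert the values π_1, π_2, … into P one at a time, bumping the leftmost entry strictly greater than the inserted value down to the next row. The recording tableau Q records, in position (i, j), the step at which that cell was added to P.
  Insert 3 (step 1): P = [3];  Q = [1]
  Insert 7 (step 2): P = [3, 7];  Q = [1, 2]
  Insert 8 (step 3): P = [3, 7, 8];  Q = [1, 2, 3]
  Insert 6 (step 4): P = [3, 6, 8] / [7];  Q = [1, 2, 3] / [4]
  Insert 1 (step 5): P = [1, 6, 8] / [3] / [7];  Q = [1, 2, 3] / [4] / [5]
  Insert 2 (step 6): P = [1, 2, 8] / [3, 6] / [7];  Q = [1, 2, 3] / [4, 6] / [5]
  Insert 4 (step 7): P = [1, 2, 4] / [3, 6, 8] / [7];  Q = [1, 2, 3] / [4, 6, 7] / [5]
  Insert 5 (step 8): P = [1, 2, 4, 5] / [3, 6, 8] / [7];  Q = [1, 2, 3, 8] / [4, 6, 7] / [5]
Final shape: (4, 3, 1).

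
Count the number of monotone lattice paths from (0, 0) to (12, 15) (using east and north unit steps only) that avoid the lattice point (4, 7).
Number of paths = 13136760

Total paths from (0, 0) to (12, 15): C(27, 12) = 17383860. Paths through (4, 7): (paths (0, 0) → (4, 7)) × (paths (4, 7) → (12, 15)) = C(11, 4) · C(16, 8) = 330 · 12870 = 4247100. Avoidance count = 17383860 − 4247100 = 13136760.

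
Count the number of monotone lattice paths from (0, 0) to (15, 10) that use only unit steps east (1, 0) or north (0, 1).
Number of paths = 3268760

A monotone lattice path from (0, 0) to (15, 10) consists of 15 east steps and 10 north steps in some order, so it is determined by which 15 of the 25 steps are east. The count is C(25, 15) = 3268760.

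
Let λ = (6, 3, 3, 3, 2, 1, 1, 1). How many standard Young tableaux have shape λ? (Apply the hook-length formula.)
# SYT of shape (6, 3, 3, 3, 2, 1, 1, 1) = 90956800

Hook-length formula: f^λ = n! / Π hook(c), product over all cells c of the Young diagram. For λ = (6, 3, 3, 3, 2, 1, 1, 1), n = 20 boxes. Hook lengths by row (left-to-right, top-to-bottom): [13, 9, 7, 3, 2, 1]; [9, 5, 3]; [8, 4, 2]; [7, 3, 1]; [5, 1]; [3]; [2]; [1]. Product of hooks = 26747884800. So f^λ = 20! / 26747884800 = 2432902008176640000 / 26747884800 = 90956800.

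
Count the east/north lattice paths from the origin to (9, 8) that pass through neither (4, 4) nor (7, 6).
Number of paths = 9394

Inclusion–exclusion. Total paths: C(17, 9) = 24310. Through P₁: C(8, 4)·C(9, 5) = 8820. Through P₂: C(13, 7)·C(4, 2) = 10296. Since P₁ is strictly southwest of P₂, a monotone path through both must visit P₁ then P₂; paths through both = C(8, 4)·C(5, 3)·C(4, 2) = 4200. Avoid both = 24310 − 8820 − 10296 + 4200 = 9394.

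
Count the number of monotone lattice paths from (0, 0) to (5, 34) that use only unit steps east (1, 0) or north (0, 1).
Number of paths = 575757

A monotone lattice path from (0, 0) to (5, 34) consists of 5 east steps and 34 north steps in some order, so it is determined by which 5 of the 39 steps are east. The count is C(39, 5) = 575757.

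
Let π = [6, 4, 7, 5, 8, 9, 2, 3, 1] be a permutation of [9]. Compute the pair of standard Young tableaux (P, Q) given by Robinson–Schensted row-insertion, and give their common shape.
P = [1, 3, 8, 9] / [2, 5] / [4, 7] / [6];  Q = [1, 3, 5, 6] / [2, 4] / [7, 8] / [9];  common shape = (4, 2, 2, 1)

Row-insert the values π_1, π_2, … into P one at a time, bumping the leftmost entry strictly greater than the inserted value down to the next row. The recording tableau Q records, in position (i, j), the step at which that cell was added to P.
  Insert 6 (step 1): P = [6];  Q = [1]
  Insert 4 (step 2): P = [4] / [6];  Q = [1] / [2]
  Insert 7 (step 3): P = [4, 7] / [6];  Q = [1, 3] / [2]
  Insert 5 (step 4): P = [4, 5] / [6, 7];  Q = [1, 3] / [2, 4]
  Insert 8 (step 5): P = [4, 5, 8] / [6, 7];  Q = [1, 3, 5] / [2, 4]
  Insert 9 (step 6): P = [4, 5, 8, 9] / [6, 7];  Q = [1, 3, 5, 6] / [2, 4]
  Insert 2 (step 7): P = [2, 5, 8, 9] / [4, 7] / [6];  Q = [1, 3, 5, 6] / [2, 4] / [7]
  Insert 3 (step 8): P = [2, 3, 8, 9] / [4, 5] / [6, 7];  Q = [1, 3, 5, 6] / [2, 4] / [7, 8]
  Insert 1 (step 9): P = [1, 3, 8, 9] / [2, 5] / [4, 7] / [6];  Q = [1, 3, 5, 6] / [2, 4] / [7, 8] / [9]
Final shape: (4, 2, 2, 1).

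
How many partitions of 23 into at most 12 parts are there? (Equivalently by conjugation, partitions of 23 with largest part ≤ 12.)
p(23, parts ≤ 12) = 1116

Use the recurrence p(n, m) = p(n, m−1) + p(n−m, m): either the largest part is < m (count p(n, m−1)) or the largest part is exactly m (remove one copy of m, count p(n−m, m)). With p(0, ·) = 1 this gives p(23, parts ≤ 12) = 1116. (By conjugating Young diagrams, this also counts partitions of 23 into at most 12 parts.)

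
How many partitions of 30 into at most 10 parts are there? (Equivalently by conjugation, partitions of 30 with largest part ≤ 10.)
p(30, parts ≤ 10) = 3590

Use the recurrence p(n, m) = p(n, m−1) + p(n−m, m): either the largest part is < m (count p(n, m−1)) or the largest part is exactly m (remove one copy of m, count p(n−m, m)). With p(0, ·) = 1 this gives p(30, parts ≤ 10) = 3590. (By conjugating Young diagrams, this also counts partitions of 30 into at most 10 parts.)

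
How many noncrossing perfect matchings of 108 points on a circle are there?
C_54 = 451959718027953471447609509424

These noncrossing handshakes are counted by the Catalan number C_n = (1/(n + 1)) · C(2n, n). For n = 54: C_54 = (1/55) · C(108, 54) = 24857784491537440929618523018320/55 = 451959718027953471447609509424.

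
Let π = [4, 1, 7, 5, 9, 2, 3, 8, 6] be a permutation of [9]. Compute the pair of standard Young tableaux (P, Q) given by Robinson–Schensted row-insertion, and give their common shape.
P = [1, 2, 3, 6] / [4, 5, 8] / [7, 9];  Q = [1, 3, 5, 8] / [2, 4, 7] / [6, 9];  common shape = (4, 3, 2)

Row-insert the values π_1, π_2, … into P one at a time, bumping the leftmost entry strictly greater than the inserted value down to the next row. The recording tableau Q records, in position (i, j), the step at which that cell was added to P.
  Insert 4 (step 1): P = [4];  Q = [1]
  Insert 1 (step 2): P = [1] / [4];  Q = [1] / [2]
  Insert 7 (step 3): P = [1, 7] / [4];  Q = [1, 3] / [2]
  Insert 5 (step 4): P = [1, 5] / [4, 7];  Q = [1, 3] / [2, 4]
  Insert 9 (step 5): P = [1, 5, 9] / [4, 7];  Q = [1, 3, 5] / [2, 4]
  Insert 2 (step 6): P = [1, 2, 9] / [4, 5] / [7];  Q = [1, 3, 5] / [2, 4] / [6]
  Insert 3 (step 7): P = [1, 2, 3] / [4, 5, 9] / [7];  Q = [1, 3, 5] / [2, 4, 7] / [6]
  Insert 8 (step 8): P = [1, 2, 3, 8] / [4, 5, 9] / [7];  Q = [1, 3, 5, 8] / [2, 4, 7] / [6]
  Insert 6 (step 9): P = [1, 2, 3, 6] / [4, 5, 8] / [7, 9];  Q = [1, 3, 5, 8] / [2, 4, 7] / [6, 9]
Final shape: (4, 3, 2).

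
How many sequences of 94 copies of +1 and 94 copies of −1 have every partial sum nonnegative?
C_94 = 239993345518077005168915776623476723006280827488229600

These ballot sequences are counted by the Catalan number C_n = (1/(n + 1)) · C(2n, n). For n = 94: C_94 = (1/95) · C(188, 94) = 22799367824217315491046998779230288685596678611381812000/95 = 239993345518077005168915776623476723006280827488229600.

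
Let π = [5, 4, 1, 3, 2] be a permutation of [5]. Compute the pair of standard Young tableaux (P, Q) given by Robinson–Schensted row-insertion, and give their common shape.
P = [1, 2] / [3] / [4] / [5];  Q = [1, 4] / [2] / [3] / [5];  common shape = (2, 1, 1, 1)

Row-insert the values π_1, π_2, … into P one at a time, bumping the leftmost entry strictly greater than the inserted value down to the next row. The recording tableau Q records, in position (i, j), the step at which that cell was added to P.
  Insert 5 (step 1): P = [5];  Q = [1]
  Insert 4 (step 2): P = [4] / [5];  Q = [1] / [2]
  Insert 1 (step 3): P = [1] / [4] / [5];  Q = [1] / [2] / [3]
  Insert 3 (step 4): P = [1, 3] / [4] / [5];  Q = [1, 4] / [2] / [3]
  Insert 2 (step 5): P = [1, 2] / [3] / [4] / [5];  Q = [1, 4] / [2] / [3] / [5]
Final shape: (2, 1, 1, 1).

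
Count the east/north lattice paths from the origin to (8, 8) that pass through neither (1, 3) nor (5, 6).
Number of paths = 6482

Inclusion–exclusion. Total paths: C(16, 8) = 12870. Through P₁: C(4, 1)·C(12, 7) = 3168. Through P₂: C(11, 5)·C(5, 3) = 4620. Since P₁ is strictly southwest of P₂, a monotone path through both must visit P₁ then P₂; paths through both = C(4, 1)·C(7, 4)·C(5, 3) = 1400. Avoid both = 12870 − 3168 − 4620 + 1400 = 6482.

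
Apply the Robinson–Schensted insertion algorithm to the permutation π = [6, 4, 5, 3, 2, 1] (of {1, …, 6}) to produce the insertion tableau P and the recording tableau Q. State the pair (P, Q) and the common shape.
P = [1, 5] / [2] / [3] / [4] / [6];  Q = [1, 3] / [2] / [4] / [5] / [6];  common shape = (2, 1, 1, 1, 1)

Row-insert the values π_1, π_2, … into P one at a time, bumping the leftmost entry strictly greater than the inserted value down to the next row. The recording tableau Q records, in position (i, j), the step at which that cell was added to P.
  Insert 6 (step 1): P = [6];  Q = [1]
  Insert 4 (step 2): P = [4] / [6];  Q = [1] / [2]
  Insert 5 (step 3): P = [4, 5] / [6];  Q = [1, 3] / [2]
  Insert 3 (step 4): P = [3, 5] / [4] / [6];  Q = [1, 3] / [2] / [4]
  Insert 2 (step 5): P = [2, 5] / [3] / [4] / [6];  Q = [1, 3] / [2] / [4] / [5]
  Insert 1 (step 6): P = [1, 5] / [2] / [3] / [4] / [6];  Q = [1, 3] / [2] / [4] / [5] / [6]
Final shape: (2, 1, 1, 1, 1).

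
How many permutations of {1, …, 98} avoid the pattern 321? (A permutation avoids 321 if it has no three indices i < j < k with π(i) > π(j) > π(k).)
C_98 = 57743358069601357782187700608042856334020731624756611000

These 321-avoiding permutations are counted by the Catalan number C_n = (1/(n + 1)) · C(2n, n). For n = 98: C_98 = (1/99) · C(196, 98) = 5716592448890534420436582360196242777068052430850904489000/99 = 57743358069601357782187700608042856334020731624756611000.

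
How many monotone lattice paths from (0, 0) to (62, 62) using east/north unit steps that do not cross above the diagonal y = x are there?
C_62 = 24139737743045626825711458546273312

These NE paths below the diagonal are counted by the Catalan number C_n = (1/(n + 1)) · C(2n, n). For n = 62: C_62 = (1/63) · C(124, 62) = 1520803477811874490019821888415218656/63 = 24139737743045626825711458546273312.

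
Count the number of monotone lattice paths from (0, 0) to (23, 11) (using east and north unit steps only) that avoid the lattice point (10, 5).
Number of paths = 204620364

Total paths from (0, 0) to (23, 11): C(34, 23) = 286097760. Paths through (10, 5): (paths (0, 0) → (10, 5)) × (paths (10, 5) → (23, 11)) = C(15, 10) · C(19, 13) = 3003 · 27132 = 81477396. Avoidance count = 286097760 − 81477396 = 204620364.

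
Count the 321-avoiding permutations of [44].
C_44 = 583300119592996693088040

These 321-avoiding permutations are counted by the Catalan number C_n = (1/(n + 1)) · C(2n, n). For n = 44: C_44 = (1/45) · C(88, 44) = 26248505381684851188961800/45 = 583300119592996693088040.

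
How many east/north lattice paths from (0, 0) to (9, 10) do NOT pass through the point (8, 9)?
Number of paths = 43758

Total paths from (0, 0) to (9, 10): C(19, 9) = 92378. Paths through (8, 9): (paths (0, 0) → (8, 9)) × (paths (8, 9) → (9, 10)) = C(17, 8) · C(2, 1) = 24310 · 2 = 48620. Avoidance count = 92378 − 48620 = 43758.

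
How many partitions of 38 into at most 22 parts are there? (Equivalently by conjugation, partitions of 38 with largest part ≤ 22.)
p(38, parts ≤ 22) = 25331

Use the recurrence p(n, m) = p(n, m−1) + p(n−m, m): either the largest part is < m (count p(n, m−1)) or the largest part is exactly m (remove one copy of m, count p(n−m, m)). With p(0, ·) = 1 this gives p(38, parts ≤ 22) = 25331. (By conjugating Young diagrams, this also counts partitions of 38 into at most 22 parts.)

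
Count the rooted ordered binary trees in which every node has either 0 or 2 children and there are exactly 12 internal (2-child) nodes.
C_12 = 208012

These full binary trees are counted by the Catalan number C_n = (1/(n + 1)) · C(2n, n). For n = 12: C_12 = (1/13) · C(24, 12) = 2704156/13 = 208012.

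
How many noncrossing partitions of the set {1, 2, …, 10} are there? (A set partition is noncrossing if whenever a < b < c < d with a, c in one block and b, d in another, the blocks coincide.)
C_10 = 16796

These noncrossing partitions are counted by the Catalan number C_n = (1/(n + 1)) · C(2n, n). For n = 10: C_10 = (1/11) · C(20, 10) = 184756/11 = 16796.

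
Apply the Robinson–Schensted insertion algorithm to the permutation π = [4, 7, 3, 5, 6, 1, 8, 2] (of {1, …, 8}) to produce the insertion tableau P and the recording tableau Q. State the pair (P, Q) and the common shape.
P = [1, 2, 6, 8] / [3, 5] / [4, 7];  Q = [1, 2, 5, 7] / [3, 4] / [6, 8];  common shape = (4, 2, 2)

Row-insert the values π_1, π_2, … into P one at a time, bumping the leftmost entry strictly greater than the inserted value down to the next row. The recording tableau Q records, in position (i, j), the step at which that cell was added to P.
  Insert 4 (step 1): P = [4];  Q = [1]
  Insert 7 (step 2): P = [4, 7];  Q = [1, 2]
  Insert 3 (step 3): P = [3, 7] / [4];  Q = [1, 2] / [3]
  Insert 5 (step 4): P = [3, 5] / [4, 7];  Q = [1, 2] / [3, 4]
  Insert 6 (step 5): P = [3, 5, 6] / [4, 7];  Q = [1, 2, 5] / [3, 4]
  Insert 1 (step 6): P = [1, 5, 6] / [3, 7] / [4];  Q = [1, 2, 5] / [3, 4] / [6]
  Insert 8 (step 7): P = [1, 5, 6, 8] / [3, 7] / [4];  Q = [1, 2, 5, 7] / [3, 4] / [6]
  Insert 2 (step 8): P = [1, 2, 6, 8] / [3, 5] / [4, 7];  Q = [1, 2, 5, 7] / [3, 4] / [6, 8]
Final shape: (4, 2, 2).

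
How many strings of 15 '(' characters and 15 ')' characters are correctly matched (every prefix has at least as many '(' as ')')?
C_15 = 9694845

These balanced parentheses are counted by the Catalan number C_n = (1/(n + 1)) · C(2n, n). For n = 15: C_15 = (1/16) · C(30, 15) = 155117520/16 = 9694845.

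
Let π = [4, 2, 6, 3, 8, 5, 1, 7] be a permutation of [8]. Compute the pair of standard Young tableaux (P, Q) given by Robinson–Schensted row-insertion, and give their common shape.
P = [1, 3, 5, 7] / [2, 6, 8] / [4];  Q = [1, 3, 5, 8] / [2, 4, 6] / [7];  common shape = (4, 3, 1)

Row-insert the values π_1, π_2, … into P one at a time, bumping the leftmost entry strictly greater than the inserted value down to the next row. The recording tableau Q records, in position (i, j), the step at which that cell was added to P.
  Insert 4 (step 1): P = [4];  Q = [1]
  Insert 2 (step 2): P = [2] / [4];  Q = [1] / [2]
  Insert 6 (step 3): P = [2, 6] / [4];  Q = [1, 3] / [2]
  Insert 3 (step 4): P = [2, 3] / [4, 6];  Q = [1, 3] / [2, 4]
  Insert 8 (step 5): P = [2, 3, 8] / [4, 6];  Q = [1, 3, 5] / [2, 4]
  Insert 5 (step 6): P = [2, 3, 5] / [4, 6, 8];  Q = [1, 3, 5] / [2, 4, 6]
  Insert 1 (step 7): P = [1, 3, 5] / [2, 6, 8] / [4];  Q = [1, 3, 5] / [2, 4, 6] / [7]
  Insert 7 (step 8): P = [1, 3, 5, 7] / [2, 6, 8] / [4];  Q = [1, 3, 5, 8] / [2, 4, 6] / [7]
Final shape: (4, 3, 1).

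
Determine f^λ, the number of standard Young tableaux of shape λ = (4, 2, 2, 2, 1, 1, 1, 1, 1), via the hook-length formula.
# SYT of shape (4, 2, 2, 2, 1, 1, 1, 1, 1) = 25025

Hook-length formula: f^λ = n! / Π hook(c), product over all cells c of the Young diagram. For λ = (4, 2, 2, 2, 1, 1, 1, 1, 1), n = 15 boxes. Hook lengths by row (left-to-right, top-to-bottom): [12, 6, 2, 1]; [9, 3]; [8, 2]; [7, 1]; [5]; [4]; [3]; [2]; [1]. Product of hooks = 52254720. So f^λ = 15! / 52254720 = 1307674368000 / 52254720 = 25025.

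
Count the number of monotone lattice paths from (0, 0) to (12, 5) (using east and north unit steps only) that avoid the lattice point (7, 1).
Number of paths = 5180

Total paths from (0, 0) to (12, 5): C(17, 12) = 6188. Paths through (7, 1): (paths (0, 0) → (7, 1)) × (paths (7, 1) → (12, 5)) = C(8, 7) · C(9, 5) = 8 · 126 = 1008. Avoidance count = 6188 − 1008 = 5180.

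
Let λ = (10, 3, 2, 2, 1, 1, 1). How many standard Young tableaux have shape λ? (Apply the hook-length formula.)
# SYT of shape (10, 3, 2, 2, 1, 1, 1) = 24249225

Hook-length formula: f^λ = n! / Π hook(c), product over all cells c of the Young diagram. For λ = (10, 3, 2, 2, 1, 1, 1), n = 20 boxes. Hook lengths by row (left-to-right, top-to-bottom): [16, 12, 9, 7, 6, 5, 4, 3, 2, 1]; [8, 4, 1]; [6, 2]; [5, 1]; [3]; [2]; [1]. Product of hooks = 100329062400. So f^λ = 20! / 100329062400 = 2432902008176640000 / 100329062400 = 24249225.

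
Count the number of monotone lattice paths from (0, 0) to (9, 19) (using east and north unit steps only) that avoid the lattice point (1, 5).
Number of paths = 4988280

Total paths from (0, 0) to (9, 19): C(28, 9) = 6906900. Paths through (1, 5): (paths (0, 0) → (1, 5)) × (paths (1, 5) → (9, 19)) = C(6, 1) · C(22, 8) = 6 · 319770 = 1918620. Avoidance count = 6906900 − 1918620 = 4988280.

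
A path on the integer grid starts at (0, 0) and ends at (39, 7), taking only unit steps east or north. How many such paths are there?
Number of paths = 53524680

A monotone lattice path from (0, 0) to (39, 7) consists of 39 east steps and 7 north steps in some order, so it is determined by which 39 of the 46 steps are east. The count is C(46, 39) = 53524680.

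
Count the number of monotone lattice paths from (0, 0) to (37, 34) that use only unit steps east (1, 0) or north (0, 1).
Number of paths = 209296471752557936110

A monotone lattice path from (0, 0) to (37, 34) consists of 37 east steps and 34 north steps in some order, so it is determined by which 37 of the 71 steps are east. The count is C(71, 37) = 209296471752557936110.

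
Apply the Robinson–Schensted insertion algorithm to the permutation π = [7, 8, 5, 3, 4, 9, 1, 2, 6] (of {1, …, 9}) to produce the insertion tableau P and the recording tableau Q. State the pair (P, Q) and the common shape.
P = [1, 2, 6] / [3, 4, 9] / [5, 8] / [7];  Q = [1, 2, 6] / [3, 5, 9] / [4, 8] / [7];  common shape = (3, 3, 2, 1)

Row-insert the values π_1, π_2, … into P one at a time, bumping the leftmost entry strictly greater than the inserted value down to the next row. The recording tableau Q records, in position (i, j), the step at which that cell was added to P.
  Insert 7 (step 1): P = [7];  Q = [1]
  Insert 8 (step 2): P = [7, 8];  Q = [1, 2]
  Insert 5 (step 3): P = [5, 8] / [7];  Q = [1, 2] / [3]
  Insert 3 (step 4): P = [3, 8] / [5] / [7];  Q = [1, 2] / [3] / [4]
  Insert 4 (step 5): P = [3, 4] / [5, 8] / [7];  Q = [1, 2] / [3, 5] / [4]
  Insert 9 (step 6): P = [3, 4, 9] / [5, 8] / [7];  Q = [1, 2, 6] / [3, 5] / [4]
  Insert 1 (step 7): P = [1, 4, 9] / [3, 8] / [5] / [7];  Q = [1, 2, 6] / [3, 5] / [4] / [7]
  Insert 2 (step 8): P = [1, 2, 9] / [3, 4] / [5, 8] / [7];  Q = [1, 2, 6] / [3, 5] / [4, 8] / [7]
  Insert 6 (step 9): P = [1, 2, 6] / [3, 4, 9] / [5, 8] / [7];  Q = [1, 2, 6] / [3, 5, 9] / [4, 8] / [7]
Final shape: (3, 3, 2, 1).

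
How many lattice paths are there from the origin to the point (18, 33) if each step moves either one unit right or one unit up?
Number of paths = 27900908274925

A monotone lattice path from (0, 0) to (18, 33) consists of 18 east steps and 33 north steps in some order, so it is determined by which 18 of the 51 steps are east. The count is C(51, 18) = 27900908274925.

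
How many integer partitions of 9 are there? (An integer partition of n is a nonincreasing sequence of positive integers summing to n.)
p(9) = 30

List all partitions of 9: 9, 8+1, 7+2, 7+1+1, 6+3, 6+2+1, 6+1+1+1, 5+4, 5+3+1, 5+2+2, 5+2+1+1, 5+1+1+1+1, 4+4+1, 4+3+2, 4+3+1+1, 4+2+2+1, 4+2+1+1+1, 4+1+1+1+1+1, 3+3+3, 3+3+2+1, 3+3+1+1+1, 3+2+2+2, 3+2+2+1+1, 3+2+1+1+1+1, 3+1+1+1+1+1+1, 2+2+2+2+1, 2+2+2+1+1+1, 2+2+1+1+1+1+1, 2+1+1+1+1+1+1+1, 1+1+1+1+1+1+1+1+1. Counting them gives p(9) = 30.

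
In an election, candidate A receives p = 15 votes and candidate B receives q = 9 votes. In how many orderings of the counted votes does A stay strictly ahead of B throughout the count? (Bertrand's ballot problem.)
Strict-lead orderings = 326876

Total orderings of the 24 votes with 15 for A: C(24, 15) = 1307504. By the Bertrand ballot formula (Cycle Lemma / reflection principle), the number of orderings in which A is strictly ahead of B throughout is (p − q)/(p + q) · C(p + q, p) = (15 − 9)/(15 + 9) · 1307504 = 326876.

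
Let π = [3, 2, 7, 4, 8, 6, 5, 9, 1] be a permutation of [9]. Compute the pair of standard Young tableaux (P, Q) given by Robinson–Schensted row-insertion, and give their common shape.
P = [1, 4, 5, 9] / [2, 6, 8] / [3] / [7];  Q = [1, 3, 5, 8] / [2, 4, 6] / [7] / [9];  common shape = (4, 3, 1, 1)

Row-insert the values π_1, π_2, … into P one at a time, bumping the leftmost entry strictly greater than the inserted value down to the next row. The recording tableau Q records, in position (i, j), the step at which that cell was added to P.
  Insert 3 (step 1): P = [3];  Q = [1]
  Insert 2 (step 2): P = [2] / [3];  Q = [1] / [2]
  Insert 7 (step 3): P = [2, 7] / [3];  Q = [1, 3] / [2]
  Insert 4 (step 4): P = [2, 4] / [3, 7];  Q = [1, 3] / [2, 4]
  Insert 8 (step 5): P = [2, 4, 8] / [3, 7];  Q = [1, 3, 5] / [2, 4]
  Insert 6 (step 6): P = [2, 4, 6] / [3, 7, 8];  Q = [1, 3, 5] / [2, 4, 6]
  Insert 5 (step 7): P = [2, 4, 5] / [3, 6, 8] / [7];  Q = [1, 3, 5] / [2, 4, 6] / [7]
  Insert 9 (step 8): P = [2, 4, 5, 9] / [3, 6, 8] / [7];  Q = [1, 3, 5, 8] / [2, 4, 6] / [7]
  Insert 1 (step 9): P = [1, 4, 5, 9] / [2, 6, 8] / [3] / [7];  Q = [1, 3, 5, 8] / [2, 4, 6] / [7] / [9]
Final shape: (4, 3, 1, 1).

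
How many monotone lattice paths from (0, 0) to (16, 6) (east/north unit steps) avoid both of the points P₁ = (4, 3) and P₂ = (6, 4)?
Number of paths = 51758

Inclusion–exclusion. Total paths: C(22, 16) = 74613. Through P₁: C(7, 4)·C(15, 12) = 15925. Through P₂: C(10, 6)·C(12, 10) = 13860. Since P₁ is strictly southwest of P₂, a monotone path through both must visit P₁ then P₂; paths through both = C(7, 4)·C(3, 2)·C(12, 10) = 6930. Avoid both = 74613 − 15925 − 13860 + 6930 = 51758.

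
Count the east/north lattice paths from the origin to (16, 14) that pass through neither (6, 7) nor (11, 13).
Number of paths = 101829795

Inclusion–exclusion. Total paths: C(30, 16) = 145422675. Through P₁: C(13, 6)·C(17, 10) = 33372768. Through P₂: C(24, 11)·C(6, 5) = 14976864. Since P₁ is strictly southwest of P₂, a monotone path through both must visit P₁ then P₂; paths through both = C(13, 6)·C(11, 5)·C(6, 5) = 4756752. Avoid both = 145422675 − 33372768 − 14976864 + 4756752 = 101829795.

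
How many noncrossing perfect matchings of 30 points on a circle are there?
C_15 = 9694845

These noncrossing handshakes are counted by the Catalan number C_n = (1/(n + 1)) · C(2n, n). For n = 15: C_15 = (1/16) · C(30, 15) = 155117520/16 = 9694845.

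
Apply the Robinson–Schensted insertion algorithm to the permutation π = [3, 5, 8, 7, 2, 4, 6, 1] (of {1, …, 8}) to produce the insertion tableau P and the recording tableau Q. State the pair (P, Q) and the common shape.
P = [1, 4, 6] / [2, 5, 7] / [3] / [8];  Q = [1, 2, 3] / [4, 6, 7] / [5] / [8];  common shape = (3, 3, 1, 1)

Row-insert the values π_1, π_2, … into P one at a time, bumping the leftmost entry strictly greater than the inserted value down to the next row. The recording tableau Q records, in position (i, j), the step at which that cell was added to P.
  Insert 3 (step 1): P = [3];  Q = [1]
  Insert 5 (step 2): P = [3, 5];  Q = [1, 2]
  Insert 8 (step 3): P = [3, 5, 8];  Q = [1, 2, 3]
  Insert 7 (step 4): P = [3, 5, 7] / [8];  Q = [1, 2, 3] / [4]
  Insert 2 (step 5): P = [2, 5, 7] / [3] / [8];  Q = [1, 2, 3] / [4] / [5]
  Insert 4 (step 6): P = [2, 4, 7] / [3, 5] / [8];  Q = [1, 2, 3] / [4, 6] / [5]
  Insert 6 (step 7): P = [2, 4, 6] / [3, 5, 7] / [8];  Q = [1, 2, 3] / [4, 6, 7] / [5]
  Insert 1 (step 8): P = [1, 4, 6] / [2, 5, 7] / [3] / [8];  Q = [1, 2, 3] / [4, 6, 7] / [5] / [8]
Final shape: (3, 3, 1, 1).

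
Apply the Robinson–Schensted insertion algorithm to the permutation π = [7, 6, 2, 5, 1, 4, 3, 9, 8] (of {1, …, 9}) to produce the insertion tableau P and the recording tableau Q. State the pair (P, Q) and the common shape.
P = [1, 3, 8] / [2, 4, 9] / [5] / [6] / [7];  Q = [1, 4, 8] / [2, 6, 9] / [3] / [5] / [7];  common shape = (3, 3, 1, 1, 1)

Row-insert the values π_1, π_2, … into P one at a time, bumping the leftmost entry strictly greater than the inserted value down to the next row. The recording tableau Q records, in position (i, j), the step at which that cell was added to P.
  Insert 7 (step 1): P = [7];  Q = [1]
  Insert 6 (step 2): P = [6] / [7];  Q = [1] / [2]
  Insert 2 (step 3): P = [2] / [6] / [7];  Q = [1] / [2] / [3]
  Insert 5 (step 4): P = [2, 5] / [6] / [7];  Q = [1, 4] / [2] / [3]
  Insert 1 (step 5): P = [1, 5] / [2] / [6] / [7];  Q = [1, 4] / [2] / [3] / [5]
  Insert 4 (step 6): P = [1, 4] / [2, 5] / [6] / [7];  Q = [1, 4] / [2, 6] / [3] / [5]
  Insert 3 (step 7): P = [1, 3] / [2, 4] / [5] / [6] / [7];  Q = [1, 4] / [2, 6] / [3] / [5] / [7]
  Insert 9 (step 8): P = [1, 3, 9] / [2, 4] / [5] / [6] / [7];  Q = [1, 4, 8] / [2, 6] / [3] / [5] / [7]
  Insert 8 (step 9): P = [1, 3, 8] / [2, 4, 9] / [5] / [6] / [7];  Q = [1, 4, 8] / [2, 6, 9] / [3] / [5] / [7]
Final shape: (3, 3, 1, 1, 1).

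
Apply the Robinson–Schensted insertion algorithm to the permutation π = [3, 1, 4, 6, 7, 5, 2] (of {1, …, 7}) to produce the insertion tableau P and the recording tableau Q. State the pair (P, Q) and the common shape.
P = [1, 2, 5, 7] / [3, 4] / [6];  Q = [1, 3, 4, 5] / [2, 6] / [7];  common shape = (4, 2, 1)

Row-insert the values π_1, π_2, … into P one at a time, bumping the leftmost entry strictly greater than the inserted value down to the next row. The recording tableau Q records, in position (i, j), the step at which that cell was added to P.
  Insert 3 (step 1): P = [3];  Q = [1]
  Insert 1 (step 2): P = [1] / [3];  Q = [1] / [2]
  Insert 4 (step 3): P = [1, 4] / [3];  Q = [1, 3] / [2]
  Insert 6 (step 4): P = [1, 4, 6] / [3];  Q = [1, 3, 4] / [2]
  Insert 7 (step 5): P = [1, 4, 6, 7] / [3];  Q = [1, 3, 4, 5] / [2]
  Insert 5 (step 6): P = [1, 4, 5, 7] / [3, 6];  Q = [1, 3, 4, 5] / [2, 6]
  Insert 2 (step 7): P = [1, 2, 5, 7] / [3, 4] / [6];  Q = [1, 3, 4, 5] / [2, 6] / [7]
Final shape: (4, 2, 1).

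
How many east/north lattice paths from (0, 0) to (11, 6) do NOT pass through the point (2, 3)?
Number of paths = 10176

Total paths from (0, 0) to (11, 6): C(17, 11) = 12376. Paths through (2, 3): (paths (0, 0) → (2, 3)) × (paths (2, 3) → (11, 6)) = C(5, 2) · C(12, 9) = 10 · 220 = 2200. Avoidance count = 12376 − 2200 = 10176.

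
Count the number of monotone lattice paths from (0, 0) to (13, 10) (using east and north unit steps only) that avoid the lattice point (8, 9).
Number of paths = 998206

Total paths from (0, 0) to (13, 10): C(23, 13) = 1144066. Paths through (8, 9): (paths (0, 0) → (8, 9)) × (paths (8, 9) → (13, 10)) = C(17, 8) · C(6, 5) = 24310 · 6 = 145860. Avoidance count = 1144066 − 145860 = 998206.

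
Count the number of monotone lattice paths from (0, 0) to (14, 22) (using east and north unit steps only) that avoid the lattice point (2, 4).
Number of paths = 2498898825

Total paths from (0, 0) to (14, 22): C(36, 14) = 3796297200. Paths through (2, 4): (paths (0, 0) → (2, 4)) × (paths (2, 4) → (14, 22)) = C(6, 2) · C(30, 12) = 15 · 86493225 = 1297398375. Avoidance count = 3796297200 − 1297398375 = 2498898825.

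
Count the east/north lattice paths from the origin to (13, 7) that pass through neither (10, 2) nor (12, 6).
Number of paths = 38676

Inclusion–exclusion. Total paths: C(20, 13) = 77520. Through P₁: C(12, 10)·C(8, 3) = 3696. Through P₂: C(18, 12)·C(2, 1) = 37128. Since P₁ is strictly southwest of P₂, a monotone path through both must visit P₁ then P₂; paths through both = C(12, 10)·C(6, 2)·C(2, 1) = 1980. Avoid both = 77520 − 3696 − 37128 + 1980 = 38676.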